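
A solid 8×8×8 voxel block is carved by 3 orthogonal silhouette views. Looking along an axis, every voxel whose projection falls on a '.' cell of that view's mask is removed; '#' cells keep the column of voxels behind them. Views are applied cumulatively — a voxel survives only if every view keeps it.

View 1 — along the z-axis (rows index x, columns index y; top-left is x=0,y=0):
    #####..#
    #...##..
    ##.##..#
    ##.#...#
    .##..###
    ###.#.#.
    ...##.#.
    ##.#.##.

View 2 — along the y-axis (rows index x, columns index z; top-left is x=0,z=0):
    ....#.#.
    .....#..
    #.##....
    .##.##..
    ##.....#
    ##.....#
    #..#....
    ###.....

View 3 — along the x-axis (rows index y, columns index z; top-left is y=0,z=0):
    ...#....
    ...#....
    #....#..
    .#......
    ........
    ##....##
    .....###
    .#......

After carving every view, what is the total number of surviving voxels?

15 voxels

full grid |V| = 512
V1 z: intersect with XY mask (36 set) -- 288 left
V2 y: intersect with XZ mask (21 set) -- 97 left
V3 x: intersect with YZ mask (13 set) -- 15 left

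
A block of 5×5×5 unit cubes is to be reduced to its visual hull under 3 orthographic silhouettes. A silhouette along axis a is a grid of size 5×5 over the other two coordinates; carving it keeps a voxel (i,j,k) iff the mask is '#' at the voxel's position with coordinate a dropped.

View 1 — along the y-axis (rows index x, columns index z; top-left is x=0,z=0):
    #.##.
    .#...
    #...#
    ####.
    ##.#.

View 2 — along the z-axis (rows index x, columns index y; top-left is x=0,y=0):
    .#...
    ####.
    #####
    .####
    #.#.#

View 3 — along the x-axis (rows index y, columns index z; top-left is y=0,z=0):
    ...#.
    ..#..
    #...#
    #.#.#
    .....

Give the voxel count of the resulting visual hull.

initial block: 5^3 = 125
step 1: project along y, AND mask (13/25) → |grid| = 65
step 2: project along z, AND mask (17/25) → |grid| = 42
step 3: project along x, AND mask (7/25) → |grid| = 11

11 voxels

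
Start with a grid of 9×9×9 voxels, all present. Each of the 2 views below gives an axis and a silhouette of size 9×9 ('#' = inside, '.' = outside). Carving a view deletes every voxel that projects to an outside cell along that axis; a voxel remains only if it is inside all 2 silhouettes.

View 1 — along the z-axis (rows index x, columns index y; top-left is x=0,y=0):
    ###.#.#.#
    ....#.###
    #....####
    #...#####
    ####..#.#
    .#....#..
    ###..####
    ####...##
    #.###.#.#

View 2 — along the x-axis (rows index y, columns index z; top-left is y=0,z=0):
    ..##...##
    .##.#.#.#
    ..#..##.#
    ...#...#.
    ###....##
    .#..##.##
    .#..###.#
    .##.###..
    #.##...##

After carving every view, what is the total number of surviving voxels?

before carving: 729 voxels (9×9×9)
V1 z: intersect with XY mask (48 set) -- 432 left
V2 x: intersect with YZ mask (40 set) -- 219 left

219 voxels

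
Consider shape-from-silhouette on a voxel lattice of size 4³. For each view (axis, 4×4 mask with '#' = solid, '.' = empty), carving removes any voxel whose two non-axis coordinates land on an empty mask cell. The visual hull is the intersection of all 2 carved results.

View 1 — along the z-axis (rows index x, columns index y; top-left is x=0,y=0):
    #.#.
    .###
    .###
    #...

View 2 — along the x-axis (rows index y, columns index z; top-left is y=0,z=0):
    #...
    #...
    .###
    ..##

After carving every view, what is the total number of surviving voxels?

full grid |V| = 64
step 1: project along z, AND mask (9/16) → |grid| = 36
step 2: project along x, AND mask (7/16) → |grid| = 17

17 voxels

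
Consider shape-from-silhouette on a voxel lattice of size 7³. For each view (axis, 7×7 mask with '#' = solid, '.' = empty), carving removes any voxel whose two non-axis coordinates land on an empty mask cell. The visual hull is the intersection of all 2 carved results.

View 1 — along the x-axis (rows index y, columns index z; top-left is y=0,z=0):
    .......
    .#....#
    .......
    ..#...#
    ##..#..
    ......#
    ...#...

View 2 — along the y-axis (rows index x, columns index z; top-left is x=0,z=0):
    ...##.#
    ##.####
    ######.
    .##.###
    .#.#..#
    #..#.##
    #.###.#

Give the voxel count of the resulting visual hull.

44 voxels

start: 7×7×7 = 343 voxels
V1 x: intersect with YZ mask (9 set) -- 63 left
V2 y: intersect with XZ mask (32 set) -- 44 left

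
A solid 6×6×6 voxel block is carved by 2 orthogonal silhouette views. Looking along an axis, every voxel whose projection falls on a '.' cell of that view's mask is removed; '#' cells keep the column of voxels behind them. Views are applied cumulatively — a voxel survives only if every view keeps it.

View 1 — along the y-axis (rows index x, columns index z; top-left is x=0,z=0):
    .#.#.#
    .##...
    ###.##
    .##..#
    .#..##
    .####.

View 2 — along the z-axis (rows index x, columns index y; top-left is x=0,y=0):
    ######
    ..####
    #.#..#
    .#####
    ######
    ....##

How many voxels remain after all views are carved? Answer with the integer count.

remaining voxels: 82

full grid |V| = 216
step 1: project along y, AND mask (20/36) → |grid| = 120
step 2: project along z, AND mask (26/36) → |grid| = 82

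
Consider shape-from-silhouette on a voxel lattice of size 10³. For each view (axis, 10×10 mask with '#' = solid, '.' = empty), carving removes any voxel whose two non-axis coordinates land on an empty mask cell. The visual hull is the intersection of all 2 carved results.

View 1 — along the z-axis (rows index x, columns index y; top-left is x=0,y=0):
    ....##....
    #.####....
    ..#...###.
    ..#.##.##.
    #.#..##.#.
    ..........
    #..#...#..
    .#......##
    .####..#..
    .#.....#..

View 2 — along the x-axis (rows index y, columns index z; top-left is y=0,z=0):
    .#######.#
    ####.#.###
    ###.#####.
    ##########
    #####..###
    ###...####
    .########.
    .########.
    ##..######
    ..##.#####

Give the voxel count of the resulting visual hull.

start: 10×10×10 = 1000 voxels
V1 z: intersect with XY mask (34 set) -- 340 left
V2 x: intersect with YZ mask (80 set) -- 273 left

voxel count = 273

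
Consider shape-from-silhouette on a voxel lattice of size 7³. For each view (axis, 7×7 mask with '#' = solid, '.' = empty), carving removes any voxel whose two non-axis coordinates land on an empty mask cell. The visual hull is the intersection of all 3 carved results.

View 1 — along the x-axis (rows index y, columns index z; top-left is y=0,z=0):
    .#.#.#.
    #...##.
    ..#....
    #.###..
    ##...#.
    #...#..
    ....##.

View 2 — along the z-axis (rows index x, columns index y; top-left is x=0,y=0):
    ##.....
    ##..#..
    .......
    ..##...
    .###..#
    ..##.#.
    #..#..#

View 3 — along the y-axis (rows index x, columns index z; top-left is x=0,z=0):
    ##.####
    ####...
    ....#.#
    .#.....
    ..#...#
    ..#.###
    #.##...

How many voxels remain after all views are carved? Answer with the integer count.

before carving: 343 voxels (7×7×7)
[1] x-view keeps 18 columns → grid now 126
[2] z-view keeps 17 columns → grid now 46
[3] y-view keeps 22 columns → grid now 21

21 voxels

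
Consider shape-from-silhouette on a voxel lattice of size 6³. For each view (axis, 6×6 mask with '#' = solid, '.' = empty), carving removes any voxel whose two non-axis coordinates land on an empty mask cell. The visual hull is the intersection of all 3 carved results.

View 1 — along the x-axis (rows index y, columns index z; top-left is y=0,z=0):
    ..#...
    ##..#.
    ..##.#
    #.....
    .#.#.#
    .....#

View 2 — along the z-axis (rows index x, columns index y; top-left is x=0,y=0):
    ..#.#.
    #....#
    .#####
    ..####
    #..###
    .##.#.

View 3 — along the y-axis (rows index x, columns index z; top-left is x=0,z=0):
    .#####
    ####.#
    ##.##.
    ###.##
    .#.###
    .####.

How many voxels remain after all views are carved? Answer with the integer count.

|visual hull| = 31

initial block: 6^3 = 216
[1] x-view keeps 12 columns → grid now 72
[2] z-view keeps 20 columns → grid now 42
[3] y-view keeps 27 columns → grid now 31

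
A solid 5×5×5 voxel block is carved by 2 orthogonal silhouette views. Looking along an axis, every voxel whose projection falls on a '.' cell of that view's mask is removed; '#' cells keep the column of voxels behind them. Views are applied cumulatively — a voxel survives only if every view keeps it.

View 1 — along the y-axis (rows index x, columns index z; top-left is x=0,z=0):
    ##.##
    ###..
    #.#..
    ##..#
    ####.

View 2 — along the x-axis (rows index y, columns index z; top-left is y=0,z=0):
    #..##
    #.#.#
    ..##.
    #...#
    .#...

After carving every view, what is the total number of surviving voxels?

initial block: 5^3 = 125
[1] y-view keeps 16 columns → grid now 80
[2] x-view keeps 11 columns → grid now 35

|visual hull| = 35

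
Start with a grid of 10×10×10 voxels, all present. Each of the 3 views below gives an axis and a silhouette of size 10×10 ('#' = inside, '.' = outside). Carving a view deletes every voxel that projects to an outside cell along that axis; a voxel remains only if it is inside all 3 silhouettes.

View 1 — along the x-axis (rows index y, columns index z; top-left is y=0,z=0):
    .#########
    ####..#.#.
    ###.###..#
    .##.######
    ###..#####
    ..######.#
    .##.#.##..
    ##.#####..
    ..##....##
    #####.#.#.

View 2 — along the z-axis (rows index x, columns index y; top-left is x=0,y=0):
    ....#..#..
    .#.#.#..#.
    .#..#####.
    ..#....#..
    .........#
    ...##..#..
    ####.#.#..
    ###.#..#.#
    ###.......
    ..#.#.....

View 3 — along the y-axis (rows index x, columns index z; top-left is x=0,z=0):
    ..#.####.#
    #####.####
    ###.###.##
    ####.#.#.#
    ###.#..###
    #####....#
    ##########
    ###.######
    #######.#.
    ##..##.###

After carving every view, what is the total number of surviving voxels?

start: 10×10×10 = 1000 voxels
carve view 1 (along x, YZ-mask fill 68/100): 680 voxels remain
carve view 2 (along z, XY-mask fill 35/100): 246 voxels remain
carve view 3 (along y, XZ-mask fill 77/100): 202 voxels remain

202 voxels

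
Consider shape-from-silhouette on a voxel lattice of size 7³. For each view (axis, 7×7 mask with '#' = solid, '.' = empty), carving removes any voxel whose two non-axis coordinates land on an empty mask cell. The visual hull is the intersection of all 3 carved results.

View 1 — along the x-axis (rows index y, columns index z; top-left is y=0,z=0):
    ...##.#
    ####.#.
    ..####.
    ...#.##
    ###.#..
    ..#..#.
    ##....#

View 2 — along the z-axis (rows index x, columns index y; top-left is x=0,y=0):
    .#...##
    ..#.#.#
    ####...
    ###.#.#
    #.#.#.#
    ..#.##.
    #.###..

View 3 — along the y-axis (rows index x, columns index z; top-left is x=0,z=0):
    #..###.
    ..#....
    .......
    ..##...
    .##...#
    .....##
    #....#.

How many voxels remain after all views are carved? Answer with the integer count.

start: 7×7×7 = 343 voxels
step 1: project along x, AND mask (24/49) → |grid| = 168
step 2: project along z, AND mask (26/49) → |grid| = 93
step 3: project along y, AND mask (14/49) → |grid| = 24

|visual hull| = 24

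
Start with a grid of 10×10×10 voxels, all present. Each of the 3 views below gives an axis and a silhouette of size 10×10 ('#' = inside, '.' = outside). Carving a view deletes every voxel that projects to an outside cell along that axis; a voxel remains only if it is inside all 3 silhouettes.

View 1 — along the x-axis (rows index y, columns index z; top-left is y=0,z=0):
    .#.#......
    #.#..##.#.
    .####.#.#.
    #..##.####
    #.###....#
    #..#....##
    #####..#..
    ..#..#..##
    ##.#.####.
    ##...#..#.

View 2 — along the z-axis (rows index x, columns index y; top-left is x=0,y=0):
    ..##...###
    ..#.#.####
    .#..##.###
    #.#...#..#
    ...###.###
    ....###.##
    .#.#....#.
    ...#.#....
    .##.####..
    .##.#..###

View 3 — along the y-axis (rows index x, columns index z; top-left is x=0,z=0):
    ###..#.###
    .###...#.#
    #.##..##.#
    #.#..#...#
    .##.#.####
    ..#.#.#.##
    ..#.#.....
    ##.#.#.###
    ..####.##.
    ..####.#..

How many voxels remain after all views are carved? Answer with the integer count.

131 voxels

start: 10×10×10 = 1000 voxels
step 1: project along x, AND mask (50/100) → |grid| = 500
step 2: project along z, AND mask (49/100) → |grid| = 255
step 3: project along y, AND mask (54/100) → |grid| = 131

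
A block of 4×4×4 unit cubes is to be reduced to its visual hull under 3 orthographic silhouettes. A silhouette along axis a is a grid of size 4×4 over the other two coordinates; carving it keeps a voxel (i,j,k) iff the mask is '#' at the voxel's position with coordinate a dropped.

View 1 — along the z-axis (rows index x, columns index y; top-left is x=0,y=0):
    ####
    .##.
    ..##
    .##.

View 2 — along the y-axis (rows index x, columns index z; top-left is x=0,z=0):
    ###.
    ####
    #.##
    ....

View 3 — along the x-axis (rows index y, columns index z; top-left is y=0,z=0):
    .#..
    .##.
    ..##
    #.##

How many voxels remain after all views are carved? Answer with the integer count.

remaining voxels: 15

initial block: 4^3 = 64
carve view 1 (along z, XY-mask fill 10/16): 40 voxels remain
carve view 2 (along y, XZ-mask fill 10/16): 26 voxels remain
carve view 3 (along x, YZ-mask fill 8/16): 15 voxels remain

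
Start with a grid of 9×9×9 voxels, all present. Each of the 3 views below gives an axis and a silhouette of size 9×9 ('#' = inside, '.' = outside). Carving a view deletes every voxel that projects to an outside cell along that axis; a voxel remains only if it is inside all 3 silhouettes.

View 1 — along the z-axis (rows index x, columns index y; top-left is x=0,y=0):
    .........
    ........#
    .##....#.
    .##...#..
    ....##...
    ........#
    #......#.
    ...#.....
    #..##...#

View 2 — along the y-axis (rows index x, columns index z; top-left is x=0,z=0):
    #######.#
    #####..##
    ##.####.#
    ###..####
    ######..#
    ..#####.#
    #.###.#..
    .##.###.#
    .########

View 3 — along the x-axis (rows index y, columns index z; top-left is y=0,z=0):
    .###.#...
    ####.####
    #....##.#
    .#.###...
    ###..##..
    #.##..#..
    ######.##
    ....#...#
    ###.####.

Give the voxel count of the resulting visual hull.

full grid |V| = 729
carve view 1 (along z, XY-mask fill 17/81): 153 voxels remain
carve view 2 (along y, XZ-mask fill 61/81): 117 voxels remain
carve view 3 (along x, YZ-mask fill 46/81): 69 voxels remain

69 voxels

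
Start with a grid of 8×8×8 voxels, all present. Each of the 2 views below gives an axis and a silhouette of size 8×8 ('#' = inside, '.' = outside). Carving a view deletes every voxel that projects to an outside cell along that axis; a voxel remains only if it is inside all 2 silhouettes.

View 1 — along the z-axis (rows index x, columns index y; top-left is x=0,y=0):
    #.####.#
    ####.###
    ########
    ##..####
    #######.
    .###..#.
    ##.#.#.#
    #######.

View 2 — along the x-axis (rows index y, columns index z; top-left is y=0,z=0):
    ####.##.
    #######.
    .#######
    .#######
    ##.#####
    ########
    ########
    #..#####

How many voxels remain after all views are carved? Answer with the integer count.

|visual hull| = 351

initial block: 8^3 = 512
carve view 1 (along z, XY-mask fill 50/64): 400 voxels remain
carve view 2 (along x, YZ-mask fill 56/64): 351 voxels remain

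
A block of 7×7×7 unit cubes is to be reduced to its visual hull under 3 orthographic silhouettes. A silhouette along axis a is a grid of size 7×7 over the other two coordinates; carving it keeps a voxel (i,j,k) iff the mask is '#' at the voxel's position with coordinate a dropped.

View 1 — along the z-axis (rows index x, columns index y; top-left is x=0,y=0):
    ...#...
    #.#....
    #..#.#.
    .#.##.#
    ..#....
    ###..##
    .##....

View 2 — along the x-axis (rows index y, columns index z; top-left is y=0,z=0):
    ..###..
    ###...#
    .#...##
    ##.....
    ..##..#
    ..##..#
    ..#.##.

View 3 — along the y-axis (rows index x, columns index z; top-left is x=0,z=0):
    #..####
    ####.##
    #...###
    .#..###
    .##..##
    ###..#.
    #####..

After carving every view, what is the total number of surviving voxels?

full grid |V| = 343
step 1: project along z, AND mask (18/49) → |grid| = 126
step 2: project along x, AND mask (21/49) → |grid| = 54
step 3: project along y, AND mask (32/49) → |grid| = 31

|visual hull| = 31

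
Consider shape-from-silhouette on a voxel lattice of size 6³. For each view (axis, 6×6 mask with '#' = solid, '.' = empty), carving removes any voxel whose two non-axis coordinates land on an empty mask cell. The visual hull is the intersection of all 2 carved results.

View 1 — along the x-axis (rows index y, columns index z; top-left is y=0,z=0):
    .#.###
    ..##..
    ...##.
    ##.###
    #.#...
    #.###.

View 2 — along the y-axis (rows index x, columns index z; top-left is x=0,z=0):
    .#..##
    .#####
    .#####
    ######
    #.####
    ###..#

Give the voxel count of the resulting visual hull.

voxel count = 86

full grid |V| = 216
after view 1 [x-axis, 19 of 36 cells solid] → remaining = 114
after view 2 [y-axis, 28 of 36 cells solid] → remaining = 86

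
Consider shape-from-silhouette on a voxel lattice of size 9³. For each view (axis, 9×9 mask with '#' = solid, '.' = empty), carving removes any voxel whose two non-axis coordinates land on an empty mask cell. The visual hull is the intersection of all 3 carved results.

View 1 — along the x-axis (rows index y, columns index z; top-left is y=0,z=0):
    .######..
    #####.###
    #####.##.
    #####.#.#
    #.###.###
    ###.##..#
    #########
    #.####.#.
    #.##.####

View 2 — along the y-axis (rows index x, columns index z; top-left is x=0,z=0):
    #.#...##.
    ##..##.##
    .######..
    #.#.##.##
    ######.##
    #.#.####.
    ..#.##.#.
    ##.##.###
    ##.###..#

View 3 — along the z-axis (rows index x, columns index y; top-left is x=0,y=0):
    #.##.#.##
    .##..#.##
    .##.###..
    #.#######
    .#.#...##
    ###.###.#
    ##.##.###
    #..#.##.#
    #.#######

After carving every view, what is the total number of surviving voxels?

remaining voxels: 244

initial block: 9^3 = 729
V1 x: intersect with YZ mask (63 set) -- 567 left
V2 y: intersect with XZ mask (53 set) -- 371 left
V3 z: intersect with XY mask (55 set) -- 244 left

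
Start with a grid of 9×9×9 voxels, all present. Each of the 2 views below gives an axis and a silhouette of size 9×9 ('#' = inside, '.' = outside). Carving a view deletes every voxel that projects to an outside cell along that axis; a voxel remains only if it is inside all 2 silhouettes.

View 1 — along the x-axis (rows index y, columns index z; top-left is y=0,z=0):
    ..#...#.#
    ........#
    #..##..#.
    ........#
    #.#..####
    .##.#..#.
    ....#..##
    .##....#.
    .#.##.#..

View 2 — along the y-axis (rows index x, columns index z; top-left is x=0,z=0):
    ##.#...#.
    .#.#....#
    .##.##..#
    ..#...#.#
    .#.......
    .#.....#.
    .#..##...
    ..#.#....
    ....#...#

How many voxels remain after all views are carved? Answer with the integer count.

87 voxels

full grid |V| = 729
after view 1 [x-axis, 29 of 81 cells solid] → remaining = 261
after view 2 [y-axis, 25 of 81 cells solid] → remaining = 87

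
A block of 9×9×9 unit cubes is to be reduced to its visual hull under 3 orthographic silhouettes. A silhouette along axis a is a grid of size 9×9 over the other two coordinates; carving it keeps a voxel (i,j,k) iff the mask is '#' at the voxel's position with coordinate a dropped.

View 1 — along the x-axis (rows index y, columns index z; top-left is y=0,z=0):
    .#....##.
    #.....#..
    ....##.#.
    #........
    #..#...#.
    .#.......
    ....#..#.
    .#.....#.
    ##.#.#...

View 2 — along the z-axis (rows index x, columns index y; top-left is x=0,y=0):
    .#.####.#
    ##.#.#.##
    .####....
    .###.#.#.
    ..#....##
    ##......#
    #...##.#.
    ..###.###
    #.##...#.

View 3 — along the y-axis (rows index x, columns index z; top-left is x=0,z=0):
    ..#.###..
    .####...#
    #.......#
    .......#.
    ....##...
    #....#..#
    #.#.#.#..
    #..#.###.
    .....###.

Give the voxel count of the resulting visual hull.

remaining voxels: 37

start: 9×9×9 = 729 voxels
carve view 1 (along x, YZ-mask fill 21/81): 189 voxels remain
carve view 2 (along z, XY-mask fill 41/81): 95 voxels remain
carve view 3 (along y, XZ-mask fill 29/81): 37 voxels remain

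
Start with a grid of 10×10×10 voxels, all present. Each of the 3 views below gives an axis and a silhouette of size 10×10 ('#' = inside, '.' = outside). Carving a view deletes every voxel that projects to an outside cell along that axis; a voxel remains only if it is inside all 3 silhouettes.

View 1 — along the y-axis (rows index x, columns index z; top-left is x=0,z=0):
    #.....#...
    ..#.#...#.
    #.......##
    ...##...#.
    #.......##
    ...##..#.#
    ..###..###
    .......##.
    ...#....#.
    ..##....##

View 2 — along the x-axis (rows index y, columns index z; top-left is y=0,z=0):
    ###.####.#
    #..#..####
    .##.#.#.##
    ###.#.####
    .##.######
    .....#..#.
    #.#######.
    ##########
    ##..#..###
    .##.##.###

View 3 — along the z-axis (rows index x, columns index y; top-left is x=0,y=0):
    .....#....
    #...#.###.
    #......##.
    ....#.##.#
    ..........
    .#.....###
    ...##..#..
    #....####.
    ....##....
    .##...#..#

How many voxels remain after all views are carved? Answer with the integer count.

before carving: 1000 voxels (10×10×10)
after view 1 [y-axis, 32 of 100 cells solid] → remaining = 320
after view 2 [x-axis, 69 of 100 cells solid] → remaining = 229
after view 3 [z-axis, 31 of 100 cells solid] → remaining = 82

82 voxels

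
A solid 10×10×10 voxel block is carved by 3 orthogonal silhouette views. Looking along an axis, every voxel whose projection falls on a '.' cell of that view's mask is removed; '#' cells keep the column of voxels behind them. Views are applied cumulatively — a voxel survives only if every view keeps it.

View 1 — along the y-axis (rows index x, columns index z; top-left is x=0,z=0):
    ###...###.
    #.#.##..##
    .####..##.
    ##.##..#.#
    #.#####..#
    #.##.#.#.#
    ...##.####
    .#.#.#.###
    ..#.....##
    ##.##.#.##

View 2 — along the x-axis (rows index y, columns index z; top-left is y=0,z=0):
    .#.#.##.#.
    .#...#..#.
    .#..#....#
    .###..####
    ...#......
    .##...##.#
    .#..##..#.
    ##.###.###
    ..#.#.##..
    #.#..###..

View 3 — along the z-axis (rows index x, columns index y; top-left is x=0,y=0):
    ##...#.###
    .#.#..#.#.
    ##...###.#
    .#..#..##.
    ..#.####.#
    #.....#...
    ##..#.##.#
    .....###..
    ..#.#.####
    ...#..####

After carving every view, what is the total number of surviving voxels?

initial block: 10^3 = 1000
[1] y-view keeps 59 columns → grid now 590
[2] x-view keeps 45 columns → grid now 260
[3] z-view keeps 48 columns → grid now 128

remaining voxels: 128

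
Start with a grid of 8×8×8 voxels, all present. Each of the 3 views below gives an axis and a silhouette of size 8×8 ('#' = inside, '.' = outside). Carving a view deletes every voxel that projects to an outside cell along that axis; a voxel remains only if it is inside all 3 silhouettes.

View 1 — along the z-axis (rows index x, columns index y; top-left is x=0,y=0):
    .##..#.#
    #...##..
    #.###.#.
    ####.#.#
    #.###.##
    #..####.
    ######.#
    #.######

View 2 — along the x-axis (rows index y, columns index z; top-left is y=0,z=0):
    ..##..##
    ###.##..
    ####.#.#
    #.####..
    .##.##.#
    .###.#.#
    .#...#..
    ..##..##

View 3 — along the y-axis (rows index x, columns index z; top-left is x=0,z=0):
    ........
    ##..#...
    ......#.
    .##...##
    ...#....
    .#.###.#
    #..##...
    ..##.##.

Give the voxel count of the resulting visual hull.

67 voxels

initial block: 8^3 = 512
after view 1 [z-axis, 43 of 64 cells solid] → remaining = 344
after view 2 [x-axis, 36 of 64 cells solid] → remaining = 197
after view 3 [y-axis, 21 of 64 cells solid] → remaining = 67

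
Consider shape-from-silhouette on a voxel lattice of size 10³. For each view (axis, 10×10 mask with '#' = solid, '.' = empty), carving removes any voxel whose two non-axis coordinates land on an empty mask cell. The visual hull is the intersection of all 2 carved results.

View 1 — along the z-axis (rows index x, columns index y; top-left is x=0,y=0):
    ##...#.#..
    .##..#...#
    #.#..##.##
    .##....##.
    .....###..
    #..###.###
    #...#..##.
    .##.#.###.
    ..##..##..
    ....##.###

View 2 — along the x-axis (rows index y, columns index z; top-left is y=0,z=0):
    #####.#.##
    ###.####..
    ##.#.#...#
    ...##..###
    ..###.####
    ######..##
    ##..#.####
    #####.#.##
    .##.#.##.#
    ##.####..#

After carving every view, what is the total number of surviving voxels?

voxel count = 327

initial block: 10^3 = 1000
carve view 1 (along z, XY-mask fill 47/100): 470 voxels remain
carve view 2 (along x, YZ-mask fill 68/100): 327 voxels remain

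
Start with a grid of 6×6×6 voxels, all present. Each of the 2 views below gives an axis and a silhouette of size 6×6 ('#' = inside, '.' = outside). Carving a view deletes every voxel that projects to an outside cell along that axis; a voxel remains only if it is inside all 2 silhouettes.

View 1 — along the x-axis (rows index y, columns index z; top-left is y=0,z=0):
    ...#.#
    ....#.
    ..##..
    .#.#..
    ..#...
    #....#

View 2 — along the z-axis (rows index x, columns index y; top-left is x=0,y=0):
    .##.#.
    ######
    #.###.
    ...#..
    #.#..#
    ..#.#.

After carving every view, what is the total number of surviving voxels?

|visual hull| = 32

start: 6×6×6 = 216 voxels
after view 1 [x-axis, 10 of 36 cells solid] → remaining = 60
after view 2 [z-axis, 19 of 36 cells solid] → remaining = 32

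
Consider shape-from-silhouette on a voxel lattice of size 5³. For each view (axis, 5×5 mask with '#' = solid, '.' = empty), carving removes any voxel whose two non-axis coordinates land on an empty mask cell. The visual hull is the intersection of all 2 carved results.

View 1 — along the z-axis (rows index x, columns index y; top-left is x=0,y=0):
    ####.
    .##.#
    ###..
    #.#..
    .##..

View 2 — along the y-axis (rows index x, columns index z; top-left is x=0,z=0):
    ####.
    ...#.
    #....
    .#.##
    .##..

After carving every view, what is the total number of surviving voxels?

remaining voxels: 32

start: 5×5×5 = 125 voxels
step 1: project along z, AND mask (14/25) → |grid| = 70
step 2: project along y, AND mask (11/25) → |grid| = 32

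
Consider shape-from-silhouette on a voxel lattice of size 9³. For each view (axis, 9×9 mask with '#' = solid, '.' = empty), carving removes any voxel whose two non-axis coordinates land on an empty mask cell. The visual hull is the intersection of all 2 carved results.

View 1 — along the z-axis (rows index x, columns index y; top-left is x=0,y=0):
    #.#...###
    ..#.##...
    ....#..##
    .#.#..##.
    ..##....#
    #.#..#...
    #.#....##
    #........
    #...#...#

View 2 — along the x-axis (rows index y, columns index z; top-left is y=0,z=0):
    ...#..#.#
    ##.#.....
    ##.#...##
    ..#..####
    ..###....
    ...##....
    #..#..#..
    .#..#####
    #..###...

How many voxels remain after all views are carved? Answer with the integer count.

full grid |V| = 729
after view 1 [z-axis, 29 of 81 cells solid] → remaining = 261
after view 2 [x-axis, 34 of 81 cells solid] → remaining = 116

remaining voxels: 116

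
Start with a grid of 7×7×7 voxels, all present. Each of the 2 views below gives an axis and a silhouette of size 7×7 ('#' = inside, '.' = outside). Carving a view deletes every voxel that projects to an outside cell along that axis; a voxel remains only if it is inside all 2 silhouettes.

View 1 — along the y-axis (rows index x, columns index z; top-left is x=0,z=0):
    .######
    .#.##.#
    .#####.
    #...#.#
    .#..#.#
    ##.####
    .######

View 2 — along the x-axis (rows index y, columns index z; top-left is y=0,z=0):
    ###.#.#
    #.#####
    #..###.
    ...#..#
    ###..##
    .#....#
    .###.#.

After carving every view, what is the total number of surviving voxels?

voxel count = 131

start: 7×7×7 = 343 voxels
V1 y: intersect with XZ mask (33 set) -- 231 left
V2 x: intersect with YZ mask (28 set) -- 131 left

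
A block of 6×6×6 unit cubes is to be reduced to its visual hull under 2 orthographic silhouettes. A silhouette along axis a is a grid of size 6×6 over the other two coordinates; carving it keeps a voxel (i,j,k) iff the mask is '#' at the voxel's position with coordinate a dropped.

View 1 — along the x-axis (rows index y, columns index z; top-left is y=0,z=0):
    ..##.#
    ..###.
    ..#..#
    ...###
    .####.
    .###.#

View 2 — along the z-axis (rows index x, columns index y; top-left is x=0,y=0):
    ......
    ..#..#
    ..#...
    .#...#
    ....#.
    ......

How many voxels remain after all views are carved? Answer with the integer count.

before carving: 216 voxels (6×6×6)
step 1: project along x, AND mask (19/36) → |grid| = 114
step 2: project along z, AND mask (6/36) → |grid| = 19

19 voxels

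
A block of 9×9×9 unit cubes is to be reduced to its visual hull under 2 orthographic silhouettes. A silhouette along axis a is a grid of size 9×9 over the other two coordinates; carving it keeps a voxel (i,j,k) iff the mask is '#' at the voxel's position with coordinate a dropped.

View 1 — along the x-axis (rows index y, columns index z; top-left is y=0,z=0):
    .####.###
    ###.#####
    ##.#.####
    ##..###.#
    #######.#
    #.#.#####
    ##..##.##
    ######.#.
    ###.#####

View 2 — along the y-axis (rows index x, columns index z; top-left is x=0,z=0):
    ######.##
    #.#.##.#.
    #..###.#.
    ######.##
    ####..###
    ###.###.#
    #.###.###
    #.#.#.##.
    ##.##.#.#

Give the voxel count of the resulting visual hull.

remaining voxels: 414

start: 9×9×9 = 729 voxels
carve view 1 (along x, YZ-mask fill 64/81): 576 voxels remain
carve view 2 (along y, XZ-mask fill 58/81): 414 voxels remain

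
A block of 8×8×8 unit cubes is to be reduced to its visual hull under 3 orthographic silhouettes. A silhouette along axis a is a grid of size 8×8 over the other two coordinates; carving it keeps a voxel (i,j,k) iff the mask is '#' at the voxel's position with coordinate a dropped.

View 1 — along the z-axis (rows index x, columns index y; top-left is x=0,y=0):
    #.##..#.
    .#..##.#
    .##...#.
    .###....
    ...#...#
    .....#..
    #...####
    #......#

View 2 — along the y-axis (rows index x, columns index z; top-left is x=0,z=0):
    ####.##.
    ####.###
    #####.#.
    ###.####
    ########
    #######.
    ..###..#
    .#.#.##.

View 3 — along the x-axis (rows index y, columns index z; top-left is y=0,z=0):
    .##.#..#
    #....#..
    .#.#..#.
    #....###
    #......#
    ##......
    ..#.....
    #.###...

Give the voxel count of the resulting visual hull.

initial block: 8^3 = 512
[1] z-view keeps 24 columns → grid now 192
[2] y-view keeps 49 columns → grid now 142
[3] x-view keeps 22 columns → grid now 51

51 voxels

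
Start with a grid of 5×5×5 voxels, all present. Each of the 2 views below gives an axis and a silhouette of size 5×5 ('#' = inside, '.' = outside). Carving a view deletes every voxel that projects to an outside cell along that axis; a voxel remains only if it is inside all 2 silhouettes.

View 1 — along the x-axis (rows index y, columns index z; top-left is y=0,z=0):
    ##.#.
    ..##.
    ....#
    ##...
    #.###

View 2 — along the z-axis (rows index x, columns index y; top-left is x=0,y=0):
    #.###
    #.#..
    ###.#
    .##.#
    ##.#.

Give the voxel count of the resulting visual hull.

initial block: 5^3 = 125
V1 x: intersect with YZ mask (12 set) -- 60 left
V2 z: intersect with XY mask (16 set) -- 38 left

|visual hull| = 38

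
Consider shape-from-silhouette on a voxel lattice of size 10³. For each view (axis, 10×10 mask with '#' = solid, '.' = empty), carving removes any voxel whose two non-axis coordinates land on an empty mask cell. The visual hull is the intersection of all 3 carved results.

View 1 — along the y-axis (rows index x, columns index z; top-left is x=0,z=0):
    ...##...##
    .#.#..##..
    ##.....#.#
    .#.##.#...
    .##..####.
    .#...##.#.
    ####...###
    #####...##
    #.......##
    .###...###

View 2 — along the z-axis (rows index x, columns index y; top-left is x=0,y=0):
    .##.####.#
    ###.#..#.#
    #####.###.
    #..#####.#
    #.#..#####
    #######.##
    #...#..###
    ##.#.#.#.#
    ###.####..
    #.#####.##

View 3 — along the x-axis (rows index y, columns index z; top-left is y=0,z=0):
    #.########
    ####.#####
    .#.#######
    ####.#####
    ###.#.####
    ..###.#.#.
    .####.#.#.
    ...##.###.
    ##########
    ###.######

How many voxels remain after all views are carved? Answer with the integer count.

|visual hull| = 263

full grid |V| = 1000
  1. axis=1 (XZ plane), |mask|=49  ⇒  voxels=490
  2. axis=2 (XY plane), |mask|=70  ⇒  voxels=336
  3. axis=0 (YZ plane), |mask|=78  ⇒  voxels=263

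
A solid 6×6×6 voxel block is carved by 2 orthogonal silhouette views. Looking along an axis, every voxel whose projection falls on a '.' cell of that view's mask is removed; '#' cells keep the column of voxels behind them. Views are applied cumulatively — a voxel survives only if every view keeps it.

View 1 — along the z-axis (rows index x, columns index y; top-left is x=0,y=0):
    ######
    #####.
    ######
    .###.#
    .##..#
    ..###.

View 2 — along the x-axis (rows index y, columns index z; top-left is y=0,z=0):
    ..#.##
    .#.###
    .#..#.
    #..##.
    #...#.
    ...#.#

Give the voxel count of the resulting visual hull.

full grid |V| = 216
  1. axis=2 (XY plane), |mask|=27  ⇒  voxels=162
  2. axis=0 (YZ plane), |mask|=16  ⇒  voxels=72

remaining voxels: 72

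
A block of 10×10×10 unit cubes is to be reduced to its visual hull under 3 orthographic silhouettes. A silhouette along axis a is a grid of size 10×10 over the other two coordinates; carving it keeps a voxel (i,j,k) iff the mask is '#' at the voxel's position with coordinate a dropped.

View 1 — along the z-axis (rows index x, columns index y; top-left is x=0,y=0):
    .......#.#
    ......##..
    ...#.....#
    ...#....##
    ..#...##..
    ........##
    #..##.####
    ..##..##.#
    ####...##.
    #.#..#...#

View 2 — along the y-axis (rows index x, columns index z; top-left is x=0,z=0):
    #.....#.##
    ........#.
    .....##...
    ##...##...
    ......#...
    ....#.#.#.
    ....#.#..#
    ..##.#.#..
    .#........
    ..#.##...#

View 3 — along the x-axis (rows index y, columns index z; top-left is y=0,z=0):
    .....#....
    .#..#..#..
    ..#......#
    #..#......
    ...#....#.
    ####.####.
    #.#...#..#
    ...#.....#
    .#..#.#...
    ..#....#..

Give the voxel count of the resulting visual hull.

full grid |V| = 1000
V1 z: intersect with XY mask (36 set) -- 360 left
V2 y: intersect with XZ mask (27 set) -- 98 left
V3 x: intersect with YZ mask (29 set) -- 26 left

voxel count = 26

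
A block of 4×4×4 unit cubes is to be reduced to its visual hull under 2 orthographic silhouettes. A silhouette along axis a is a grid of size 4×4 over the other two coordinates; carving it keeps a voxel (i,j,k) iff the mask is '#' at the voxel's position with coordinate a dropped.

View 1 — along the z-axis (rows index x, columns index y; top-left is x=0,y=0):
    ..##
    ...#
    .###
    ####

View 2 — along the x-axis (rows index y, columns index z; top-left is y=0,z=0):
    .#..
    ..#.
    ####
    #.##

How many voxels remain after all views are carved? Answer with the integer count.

|visual hull| = 27

before carving: 64 voxels (4×4×4)
step 1: project along z, AND mask (10/16) → |grid| = 40
step 2: project along x, AND mask (9/16) → |grid| = 27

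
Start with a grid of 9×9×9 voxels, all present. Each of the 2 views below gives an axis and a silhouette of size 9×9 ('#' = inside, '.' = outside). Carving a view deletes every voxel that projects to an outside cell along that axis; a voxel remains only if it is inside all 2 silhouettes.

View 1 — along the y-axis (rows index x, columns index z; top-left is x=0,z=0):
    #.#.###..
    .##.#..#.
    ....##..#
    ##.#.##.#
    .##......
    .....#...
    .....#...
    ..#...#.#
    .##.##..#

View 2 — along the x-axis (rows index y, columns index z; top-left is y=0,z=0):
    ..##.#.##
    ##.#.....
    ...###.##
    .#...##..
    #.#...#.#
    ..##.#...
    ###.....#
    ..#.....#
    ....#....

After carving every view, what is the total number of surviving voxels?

initial block: 9^3 = 729
carve view 1 (along y, XZ-mask fill 30/81): 270 voxels remain
carve view 2 (along x, YZ-mask fill 30/81): 107 voxels remain

remaining voxels: 107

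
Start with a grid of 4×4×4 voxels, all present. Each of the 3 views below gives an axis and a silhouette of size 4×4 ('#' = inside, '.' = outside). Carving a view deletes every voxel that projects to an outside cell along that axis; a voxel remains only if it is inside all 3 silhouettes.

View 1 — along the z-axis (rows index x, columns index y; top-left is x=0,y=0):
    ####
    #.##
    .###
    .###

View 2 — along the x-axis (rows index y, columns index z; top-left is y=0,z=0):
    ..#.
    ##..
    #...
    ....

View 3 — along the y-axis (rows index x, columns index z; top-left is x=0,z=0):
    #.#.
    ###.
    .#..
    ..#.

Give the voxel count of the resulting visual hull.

full grid |V| = 64
after view 1 [z-axis, 13 of 16 cells solid] → remaining = 52
after view 2 [x-axis, 4 of 16 cells solid] → remaining = 12
after view 3 [y-axis, 7 of 16 cells solid] → remaining = 6

voxel count = 6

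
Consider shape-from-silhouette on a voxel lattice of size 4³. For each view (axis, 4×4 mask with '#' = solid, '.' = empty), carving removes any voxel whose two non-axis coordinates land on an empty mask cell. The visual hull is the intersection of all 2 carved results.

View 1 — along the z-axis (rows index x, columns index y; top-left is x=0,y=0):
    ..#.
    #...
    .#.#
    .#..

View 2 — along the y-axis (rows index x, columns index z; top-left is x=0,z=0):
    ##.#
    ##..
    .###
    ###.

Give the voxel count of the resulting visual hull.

remaining voxels: 14

full grid |V| = 64
step 1: project along z, AND mask (5/16) → |grid| = 20
step 2: project along y, AND mask (11/16) → |grid| = 14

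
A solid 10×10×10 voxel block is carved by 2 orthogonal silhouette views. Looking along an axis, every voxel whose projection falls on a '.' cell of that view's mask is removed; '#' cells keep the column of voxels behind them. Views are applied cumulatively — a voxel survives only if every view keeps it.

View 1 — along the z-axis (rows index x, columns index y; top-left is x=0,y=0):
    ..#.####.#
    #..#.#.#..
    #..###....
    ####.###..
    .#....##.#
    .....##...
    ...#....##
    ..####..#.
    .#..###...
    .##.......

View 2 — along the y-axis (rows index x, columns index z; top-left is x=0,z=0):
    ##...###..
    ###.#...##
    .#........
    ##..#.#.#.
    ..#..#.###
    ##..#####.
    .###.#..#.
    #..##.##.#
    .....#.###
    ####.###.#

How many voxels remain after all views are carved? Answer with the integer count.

remaining voxels: 204

initial block: 10^3 = 1000
[1] z-view keeps 41 columns → grid now 410
[2] y-view keeps 52 columns → grid now 204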